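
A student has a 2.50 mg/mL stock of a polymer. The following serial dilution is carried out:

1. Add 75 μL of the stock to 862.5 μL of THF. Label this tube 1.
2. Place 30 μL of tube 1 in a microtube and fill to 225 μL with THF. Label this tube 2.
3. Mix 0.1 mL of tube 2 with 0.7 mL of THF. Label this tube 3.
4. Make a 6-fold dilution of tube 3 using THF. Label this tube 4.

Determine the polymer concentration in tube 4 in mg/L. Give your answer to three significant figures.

Step 1: 75 μL + 862.5 μL = 937.5 μL total → factor 937.5/75 = 12.5
Step 2: 30 μL brought to 225 μL → factor 225/30 = 7.5
Step 3: 0.1 mL + 0.7 mL = 0.8 mL total → factor 0.8/0.1 = 8
Step 4: 6-fold → factor 6
Overall dilution factor = 12.5 × 7.5 × 8 × 6 = 4500
Final = 2.50 mg/mL / 4500 = 0.0005556 mg/mL = 0.556 mg/L

0.556 mg/L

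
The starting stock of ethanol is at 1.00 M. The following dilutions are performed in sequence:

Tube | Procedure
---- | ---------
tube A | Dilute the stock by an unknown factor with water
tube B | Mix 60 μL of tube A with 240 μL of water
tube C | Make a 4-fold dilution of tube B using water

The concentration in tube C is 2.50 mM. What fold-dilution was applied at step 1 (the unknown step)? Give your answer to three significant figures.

20.0-fold

Step 1: unknown factor x
Step 2: 60 μL + 240 μL = 300 μL total → factor 300/60 = 5
Step 3: 4-fold → factor 4
Product of known-step factors = 20
Overall factor = 1.00 M / (2.50 mM) = 400
x = 400 / 20 = 20.0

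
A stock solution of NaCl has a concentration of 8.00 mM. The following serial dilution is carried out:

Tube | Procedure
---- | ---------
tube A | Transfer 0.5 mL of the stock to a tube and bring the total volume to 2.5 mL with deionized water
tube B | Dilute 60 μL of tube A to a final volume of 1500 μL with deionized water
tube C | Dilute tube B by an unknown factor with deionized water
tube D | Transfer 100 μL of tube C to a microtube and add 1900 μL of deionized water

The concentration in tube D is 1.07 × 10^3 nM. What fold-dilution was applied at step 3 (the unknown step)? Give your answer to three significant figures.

Step 1: 0.5 mL brought to 2.5 mL → factor 2.5/0.5 = 5
Step 2: 60 μL brought to 1500 μL → factor 1500/60 = 25
Step 3: unknown factor x
Step 4: 100 μL + 1900 μL = 2000 μL total → factor 2000/100 = 20
Product of known-step factors = 2500
Overall factor = 8.00 mM / (1.07 × 10^3 nM) = 7476.6
x = 7476.6 / 2500 = 2.99

2.99-fold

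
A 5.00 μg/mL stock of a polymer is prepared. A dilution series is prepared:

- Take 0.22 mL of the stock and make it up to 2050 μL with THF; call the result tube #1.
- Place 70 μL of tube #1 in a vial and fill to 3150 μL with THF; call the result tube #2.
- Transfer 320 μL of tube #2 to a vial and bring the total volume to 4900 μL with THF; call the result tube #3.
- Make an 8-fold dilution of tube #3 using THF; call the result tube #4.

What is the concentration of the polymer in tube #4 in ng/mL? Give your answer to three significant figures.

Step 1: 0.22 mL brought to 2050 μL → factor 2.05/0.22 = 9.3182
Step 2: 70 μL brought to 3150 μL → factor 3150/70 = 45
Step 3: 320 μL brought to 4900 μL → factor 4900/320 = 15.312
Step 4: 8-fold → factor 8
Overall dilution factor = 9.3182 × 45 × 15.312 × 8 = 51366
Final = 5.00 μg/mL / 51366 = 9.734 × 10^-5 μg/mL = 0.0973 ng/mL

0.0973 ng/mL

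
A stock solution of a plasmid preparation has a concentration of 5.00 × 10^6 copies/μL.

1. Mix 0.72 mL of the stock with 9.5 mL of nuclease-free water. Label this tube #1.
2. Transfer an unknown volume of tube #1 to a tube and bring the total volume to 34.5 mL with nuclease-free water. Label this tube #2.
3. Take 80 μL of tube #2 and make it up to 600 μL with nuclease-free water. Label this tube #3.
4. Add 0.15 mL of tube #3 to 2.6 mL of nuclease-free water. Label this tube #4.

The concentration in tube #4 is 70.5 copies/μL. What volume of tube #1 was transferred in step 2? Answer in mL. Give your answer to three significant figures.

Step 1: 0.72 mL + 9.5 mL = 10.22 mL total → factor 10.22/0.72 = 14.194
Step 2: v brought to 34.5 mL → factor = 34.5 mL/v
Step 3: 80 μL brought to 600 μL → factor 600/80 = 7.5
Step 4: 0.15 mL + 2.6 mL = 2.75 mL total → factor 2.75/0.15 = 18.333
Product of known-step factors = 1951.7
Overall factor = 5.00 × 10^6 copies/μL / (70.5 copies/μL) = 70922
Step-2 factor = 70922 / 1951.7 = 36.338
v = 34.5 mL / 36.338 = 0.949 mL

0.949 mL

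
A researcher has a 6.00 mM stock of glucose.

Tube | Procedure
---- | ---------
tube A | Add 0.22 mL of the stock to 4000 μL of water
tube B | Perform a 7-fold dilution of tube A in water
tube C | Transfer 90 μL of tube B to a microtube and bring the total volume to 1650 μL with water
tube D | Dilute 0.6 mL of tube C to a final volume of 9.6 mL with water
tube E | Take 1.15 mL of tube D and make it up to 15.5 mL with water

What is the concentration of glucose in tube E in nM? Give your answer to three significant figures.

11.3 nM

Step 1: 0.22 mL + 4000 μL = 4.22 mL total → factor 4.22/0.22 = 19.182
Step 2: 7-fold → factor 7
Step 3: 90 μL brought to 1650 μL → factor 1650/90 = 18.333
Step 4: 0.6 mL brought to 9.6 mL → factor 9.6/0.6 = 16
Step 5: 1.15 mL brought to 15.5 mL → factor 15.5/1.15 = 13.478
Overall dilution factor = 19.182 × 7 × 18.333 × 16 × 13.478 = 5.3086 × 10^5
Final = 6.00 mM / 5.3086 × 10^5 = 1.130 × 10^-5 mM = 11.3 nM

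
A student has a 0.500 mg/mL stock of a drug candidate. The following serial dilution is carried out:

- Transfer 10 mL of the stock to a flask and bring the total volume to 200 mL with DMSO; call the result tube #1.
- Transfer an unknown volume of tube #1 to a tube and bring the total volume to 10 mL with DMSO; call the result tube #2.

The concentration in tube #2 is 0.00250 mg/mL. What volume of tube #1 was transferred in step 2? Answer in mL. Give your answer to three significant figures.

Step 1: 10 mL brought to 200 mL → factor 200/10 = 20
Step 2: v brought to 10 mL → factor = 10 mL/v
Product of known-step factors = 20
Overall factor = 0.500 mg/mL / (0.00250 mg/mL) = 200
Step-2 factor = 200 / 20 = 10
v = 10 mL / 10 = 1.00 mL

1.00 mL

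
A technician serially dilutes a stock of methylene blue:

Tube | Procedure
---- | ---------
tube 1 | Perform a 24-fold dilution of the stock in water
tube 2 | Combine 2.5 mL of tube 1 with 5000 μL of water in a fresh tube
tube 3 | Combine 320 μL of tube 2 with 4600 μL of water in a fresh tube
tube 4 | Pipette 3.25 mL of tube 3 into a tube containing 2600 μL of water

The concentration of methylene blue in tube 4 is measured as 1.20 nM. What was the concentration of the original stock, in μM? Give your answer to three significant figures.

Step 1: 24-fold → factor 24
Step 2: 2.5 mL + 5000 μL = 7.5 mL total → factor 7.5/2.5 = 3
Step 3: 320 μL + 4600 μL = 4920 μL total → factor 4920/320 = 15.375
Step 4: 3.25 mL + 2600 μL = 5.85 mL total → factor 5.85/3.25 = 1.8
Overall dilution factor = 24 × 3 × 15.375 × 1.8 = 1992.6
Stock = 1.20 nM × 1992.6 = 2391 nM = 2.39 μM

2.39 μM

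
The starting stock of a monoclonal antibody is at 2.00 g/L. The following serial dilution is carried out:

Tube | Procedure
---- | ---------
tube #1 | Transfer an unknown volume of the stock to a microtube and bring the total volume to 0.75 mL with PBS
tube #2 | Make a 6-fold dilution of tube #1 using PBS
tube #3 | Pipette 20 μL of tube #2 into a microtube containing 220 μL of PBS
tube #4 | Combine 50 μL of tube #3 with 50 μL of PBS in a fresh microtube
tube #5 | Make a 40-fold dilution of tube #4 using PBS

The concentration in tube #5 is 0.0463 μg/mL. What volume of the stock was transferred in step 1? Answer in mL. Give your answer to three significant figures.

0.100 mL

Step 1: v brought to 0.75 mL → factor = 0.75 mL/v
Step 2: 6-fold → factor 6
Step 3: 20 μL + 220 μL = 240 μL total → factor 240/20 = 12
Step 4: 50 μL + 50 μL = 100 μL total → factor 100/50 = 2
Step 5: 40-fold → factor 40
Product of known-step factors = 5760
Overall factor = 2.00 g/L / (0.0463 μg/mL) = 43197
Step-1 factor = 43197 / 5760 = 7.4994
v = 0.75 mL / 7.4994 = 0.100 mL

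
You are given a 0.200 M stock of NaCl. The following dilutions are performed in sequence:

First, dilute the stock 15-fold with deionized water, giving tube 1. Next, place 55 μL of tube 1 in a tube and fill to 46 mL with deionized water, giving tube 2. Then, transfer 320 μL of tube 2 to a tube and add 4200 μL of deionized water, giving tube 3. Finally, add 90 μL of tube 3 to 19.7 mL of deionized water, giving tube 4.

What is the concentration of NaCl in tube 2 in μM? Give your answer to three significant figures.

15.9 μM

Step 1: 15-fold → factor 15
Step 2: 55 μL brought to 46 mL → factor 46000/55 = 836.36
Dilution factor through tube 2 = 15 × 836.36 = 12545
[tube 2] = 0.200 M / 12545 = 1.594 × 10^-5 M = 15.9 μM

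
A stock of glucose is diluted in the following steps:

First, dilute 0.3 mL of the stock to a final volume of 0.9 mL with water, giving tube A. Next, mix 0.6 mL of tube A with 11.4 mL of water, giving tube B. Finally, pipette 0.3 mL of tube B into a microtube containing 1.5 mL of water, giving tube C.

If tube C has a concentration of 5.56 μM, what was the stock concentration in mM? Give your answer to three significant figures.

Step 1: 0.3 mL brought to 0.9 mL → factor 0.9/0.3 = 3
Step 2: 0.6 mL + 11.4 mL = 12 mL total → factor 12/0.6 = 20
Step 3: 0.3 mL + 1.5 mL = 1.8 mL total → factor 1.8/0.3 = 6
Overall dilution factor = 3 × 20 × 6 = 360
Stock = 5.56 μM × 360 = 2002 μM = 2.00 mM

2.00 mM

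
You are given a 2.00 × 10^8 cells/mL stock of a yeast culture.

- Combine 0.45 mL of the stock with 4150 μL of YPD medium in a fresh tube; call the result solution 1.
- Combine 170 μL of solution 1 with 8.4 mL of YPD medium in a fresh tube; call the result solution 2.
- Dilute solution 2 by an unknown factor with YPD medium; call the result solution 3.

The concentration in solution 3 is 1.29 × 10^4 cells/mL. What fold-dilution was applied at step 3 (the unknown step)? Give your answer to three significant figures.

Step 1: 0.45 mL + 4150 μL = 4.6 mL total → factor 4.6/0.45 = 10.222
Step 2: 170 μL + 8.4 mL = 8570 μL total → factor 8570/170 = 50.412
Step 3: unknown factor x
Product of known-step factors = 515.32
Overall factor = 2.00 × 10^8 cells/mL / (1.29 × 10^4 cells/mL) = 15504
x = 15504 / 515.32 = 30.1

30.1-fold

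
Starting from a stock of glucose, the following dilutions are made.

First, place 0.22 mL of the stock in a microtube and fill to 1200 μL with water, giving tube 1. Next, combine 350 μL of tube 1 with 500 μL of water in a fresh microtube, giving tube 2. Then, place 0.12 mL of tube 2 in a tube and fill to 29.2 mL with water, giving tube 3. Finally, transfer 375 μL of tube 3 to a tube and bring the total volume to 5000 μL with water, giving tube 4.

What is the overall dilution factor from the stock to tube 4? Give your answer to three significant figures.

Step 1: 0.22 mL brought to 1200 μL → factor 1.2/0.22 = 5.4545
Step 2: 350 μL + 500 μL = 850 μL total → factor 850/350 = 2.4286
Step 3: 0.12 mL brought to 29.2 mL → factor 29.2/0.12 = 243.33
Step 4: 375 μL brought to 5000 μL → factor 5000/375 = 13.333
Overall dilution factor = 5.4545 × 2.4286 × 243.33 × 13.333 = 42978

4.30 × 10^4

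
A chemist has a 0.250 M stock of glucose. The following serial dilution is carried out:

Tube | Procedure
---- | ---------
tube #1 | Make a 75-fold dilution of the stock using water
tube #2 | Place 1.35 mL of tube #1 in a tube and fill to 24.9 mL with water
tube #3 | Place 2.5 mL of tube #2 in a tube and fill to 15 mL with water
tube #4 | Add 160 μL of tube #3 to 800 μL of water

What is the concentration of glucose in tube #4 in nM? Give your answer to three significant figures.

5.02 × 10^3 nM

Step 1: 75-fold → factor 75
Step 2: 1.35 mL brought to 24.9 mL → factor 24.9/1.35 = 18.444
Step 3: 2.5 mL brought to 15 mL → factor 15/2.5 = 6
Step 4: 160 μL + 800 μL = 960 μL total → factor 960/160 = 6
Overall dilution factor = 75 × 18.444 × 6 × 6 = 49800
Final = 0.250 M / 49800 = 5.020 × 10^-6 M = 5.02 × 10^3 nM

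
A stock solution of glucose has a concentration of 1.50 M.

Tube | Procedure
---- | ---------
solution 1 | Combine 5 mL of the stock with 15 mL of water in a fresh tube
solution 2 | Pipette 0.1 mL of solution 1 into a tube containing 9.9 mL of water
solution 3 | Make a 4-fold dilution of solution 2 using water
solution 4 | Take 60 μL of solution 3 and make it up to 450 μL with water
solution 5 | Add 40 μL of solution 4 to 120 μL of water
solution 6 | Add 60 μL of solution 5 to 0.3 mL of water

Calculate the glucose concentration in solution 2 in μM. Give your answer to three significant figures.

Step 1: 5 mL + 15 mL = 20 mL total → factor 20/5 = 4
Step 2: 0.1 mL + 9.9 mL = 10 mL total → factor 10/0.1 = 100
Dilution factor through solution 2 = 4 × 100 = 400
[solution 2] = 1.50 M / 400 = 0.003750 M = 3.75 × 10^3 μM

3.75 × 10^3 μM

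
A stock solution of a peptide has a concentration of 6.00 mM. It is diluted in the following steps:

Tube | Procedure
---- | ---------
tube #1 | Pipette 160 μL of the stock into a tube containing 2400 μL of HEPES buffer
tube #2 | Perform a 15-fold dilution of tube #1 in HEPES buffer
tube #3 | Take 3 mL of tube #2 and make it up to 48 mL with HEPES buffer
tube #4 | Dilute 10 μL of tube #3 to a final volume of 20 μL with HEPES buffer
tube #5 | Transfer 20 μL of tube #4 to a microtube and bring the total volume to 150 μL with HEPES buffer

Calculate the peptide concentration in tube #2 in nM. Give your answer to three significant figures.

Step 1: 160 μL + 2400 μL = 2560 μL total → factor 2560/160 = 16
Step 2: 15-fold → factor 15
Dilution factor through tube #2 = 16 × 15 = 240
[tube #2] = 6.00 mM / 240 = 0.02500 mM = 2.50 × 10^4 nM

2.50 × 10^4 nM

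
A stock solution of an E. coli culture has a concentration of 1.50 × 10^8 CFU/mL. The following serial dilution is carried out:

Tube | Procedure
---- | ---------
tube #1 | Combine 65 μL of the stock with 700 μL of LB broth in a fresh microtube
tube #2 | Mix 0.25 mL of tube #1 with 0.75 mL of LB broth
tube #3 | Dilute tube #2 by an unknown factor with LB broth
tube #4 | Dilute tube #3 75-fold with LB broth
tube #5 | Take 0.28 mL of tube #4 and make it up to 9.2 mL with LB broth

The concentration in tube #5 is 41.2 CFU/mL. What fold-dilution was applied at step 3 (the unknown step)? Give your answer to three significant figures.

Step 1: 65 μL + 700 μL = 765 μL total → factor 765/65 = 11.769
Step 2: 0.25 mL + 0.75 mL = 1 mL total → factor 1/0.25 = 4
Step 3: unknown factor x
Step 4: 75-fold → factor 75
Step 5: 0.28 mL brought to 9.2 mL → factor 9.2/0.28 = 32.857
Product of known-step factors = 1.1601 × 10^5
Overall factor = 1.50 × 10^8 CFU/mL / (41.2 CFU/mL) = 3.6408 × 10^6
x = 3.6408 × 10^6 / 1.1601 × 10^5 = 31.4

31.4-fold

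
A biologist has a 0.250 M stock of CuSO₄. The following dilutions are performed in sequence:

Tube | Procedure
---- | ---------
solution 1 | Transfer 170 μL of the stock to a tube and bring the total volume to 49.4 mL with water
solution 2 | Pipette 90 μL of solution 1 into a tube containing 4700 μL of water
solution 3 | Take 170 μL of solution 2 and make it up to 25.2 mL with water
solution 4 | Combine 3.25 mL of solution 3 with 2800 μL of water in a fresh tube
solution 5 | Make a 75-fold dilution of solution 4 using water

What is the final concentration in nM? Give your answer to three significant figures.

0.781 nM

Step 1: 170 μL brought to 49.4 mL → factor 49400/170 = 290.59
Step 2: 90 μL + 4700 μL = 4790 μL total → factor 4790/90 = 53.222
Step 3: 170 μL brought to 25.2 mL → factor 25200/170 = 148.24
Step 4: 3.25 mL + 2800 μL = 6.05 mL total → factor 6.05/3.25 = 1.8615
Step 5: 75-fold → factor 75
Overall dilution factor = 290.59 × 53.222 × 148.24 × 1.8615 × 75 = 3.2008 × 10^8
Final = 0.250 M / 3.2008 × 10^8 = 7.811 × 10^-10 M = 0.781 nM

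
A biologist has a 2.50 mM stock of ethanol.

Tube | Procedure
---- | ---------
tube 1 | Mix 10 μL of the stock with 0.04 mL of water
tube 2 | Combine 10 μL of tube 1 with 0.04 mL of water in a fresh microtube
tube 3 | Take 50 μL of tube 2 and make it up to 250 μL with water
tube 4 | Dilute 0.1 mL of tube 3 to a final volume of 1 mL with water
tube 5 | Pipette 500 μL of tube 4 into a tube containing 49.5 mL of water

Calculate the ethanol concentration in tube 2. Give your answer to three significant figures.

0.100 mM

Step 1: 10 μL + 0.04 mL = 50 μL total → factor 50/10 = 5
Step 2: 10 μL + 0.04 mL = 50 μL total → factor 50/10 = 5
Dilution factor through tube 2 = 5 × 5 = 25
[tube 2] = 2.50 mM / 25 = 0.100 mM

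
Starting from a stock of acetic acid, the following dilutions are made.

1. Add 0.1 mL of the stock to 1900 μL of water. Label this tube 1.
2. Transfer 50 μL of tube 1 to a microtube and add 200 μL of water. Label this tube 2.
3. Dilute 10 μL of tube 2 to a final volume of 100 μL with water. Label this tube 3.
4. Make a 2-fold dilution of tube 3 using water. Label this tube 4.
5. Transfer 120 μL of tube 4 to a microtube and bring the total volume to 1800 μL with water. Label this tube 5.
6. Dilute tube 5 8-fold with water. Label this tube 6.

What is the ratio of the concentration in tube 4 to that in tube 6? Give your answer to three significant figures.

120

Step 1: 0.1 mL + 1900 μL = 2 mL total → factor 2/0.1 = 20
Step 2: 50 μL + 200 μL = 250 μL total → factor 250/50 = 5
Step 3: 10 μL brought to 100 μL → factor 100/10 = 10
Step 4: 2-fold → factor 2
Step 5: 120 μL brought to 1800 μL → factor 1800/120 = 15
Step 6: 8-fold → factor 8
Dilution factor to tube 4 = 2000; to tube 6 = 2.4 × 10^5
[tube 4]/[tube 6] = (factor to tube 6)/(factor to tube 4) = 2.4 × 10^5/2000 = 120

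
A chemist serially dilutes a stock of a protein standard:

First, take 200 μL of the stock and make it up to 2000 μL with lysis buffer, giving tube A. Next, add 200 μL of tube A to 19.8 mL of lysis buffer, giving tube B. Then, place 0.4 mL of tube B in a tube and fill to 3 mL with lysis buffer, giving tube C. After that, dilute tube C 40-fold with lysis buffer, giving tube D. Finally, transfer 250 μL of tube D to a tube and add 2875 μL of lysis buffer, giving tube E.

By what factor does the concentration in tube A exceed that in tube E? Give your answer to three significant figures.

3.75 × 10^5

Step 1: 200 μL brought to 2000 μL → factor 2000/200 = 10
Step 2: 200 μL + 19.8 mL = 20000 μL total → factor 20000/200 = 100
Step 3: 0.4 mL brought to 3 mL → factor 3/0.4 = 7.5
Step 4: 40-fold → factor 40
Step 5: 250 μL + 2875 μL = 3125 μL total → factor 3125/250 = 12.5
Dilution factor to tube A = 10; to tube E = 3.75 × 10^6
[tube A]/[tube E] = (factor to tube E)/(factor to tube A) = 3.75 × 10^6/10 = 3.75 × 10^5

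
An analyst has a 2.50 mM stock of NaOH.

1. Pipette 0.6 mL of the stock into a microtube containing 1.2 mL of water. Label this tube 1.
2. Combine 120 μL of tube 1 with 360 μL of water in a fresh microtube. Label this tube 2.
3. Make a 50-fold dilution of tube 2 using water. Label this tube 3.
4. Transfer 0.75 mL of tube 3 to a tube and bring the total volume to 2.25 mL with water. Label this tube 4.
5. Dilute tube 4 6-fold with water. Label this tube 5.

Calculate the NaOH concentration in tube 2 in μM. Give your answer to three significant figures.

Step 1: 0.6 mL + 1.2 mL = 1.8 mL total → factor 1.8/0.6 = 3
Step 2: 120 μL + 360 μL = 480 μL total → factor 480/120 = 4
Dilution factor through tube 2 = 3 × 4 = 12
[tube 2] = 2.50 mM / 12 = 0.2083 mM = 208 μM

208 μM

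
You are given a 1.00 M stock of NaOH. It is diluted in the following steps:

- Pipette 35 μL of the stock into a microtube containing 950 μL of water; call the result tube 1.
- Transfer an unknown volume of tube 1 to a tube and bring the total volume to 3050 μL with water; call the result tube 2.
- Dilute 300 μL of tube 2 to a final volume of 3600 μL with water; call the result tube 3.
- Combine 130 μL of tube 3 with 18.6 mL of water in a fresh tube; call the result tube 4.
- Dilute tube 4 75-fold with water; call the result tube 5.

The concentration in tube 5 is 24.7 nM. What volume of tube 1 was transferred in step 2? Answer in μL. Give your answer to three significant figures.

Step 1: 35 μL + 950 μL = 985 μL total → factor 985/35 = 28.143
Step 2: v brought to 3050 μL → factor = 3050 μL/v
Step 3: 300 μL brought to 3600 μL → factor 3600/300 = 12
Step 4: 130 μL + 18.6 mL = 18730 μL total → factor 18730/130 = 144.08
Step 5: 75-fold → factor 75
Product of known-step factors = 3.6493 × 10^6
Overall factor = 1.00 M / (24.7 nM) = 4.0486 × 10^7
Step-2 factor = 4.0486 × 10^7 / 3.6493 × 10^6 = 11.094
v = 3050 μL / 11.094 = 275 μL

275 μL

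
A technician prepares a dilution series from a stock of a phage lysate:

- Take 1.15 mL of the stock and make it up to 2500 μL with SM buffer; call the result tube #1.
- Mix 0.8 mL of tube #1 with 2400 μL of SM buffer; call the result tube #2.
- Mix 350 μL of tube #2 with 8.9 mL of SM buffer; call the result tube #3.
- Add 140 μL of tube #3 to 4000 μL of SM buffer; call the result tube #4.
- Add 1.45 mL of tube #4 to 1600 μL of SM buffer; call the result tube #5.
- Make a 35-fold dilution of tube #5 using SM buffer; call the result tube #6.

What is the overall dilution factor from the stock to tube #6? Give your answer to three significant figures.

5.00 × 10^5

Step 1: 1.15 mL brought to 2500 μL → factor 2.5/1.15 = 2.1739
Step 2: 0.8 mL + 2400 μL = 3.2 mL total → factor 3.2/0.8 = 4
Step 3: 350 μL + 8.9 mL = 9250 μL total → factor 9250/350 = 26.429
Step 4: 140 μL + 4000 μL = 4140 μL total → factor 4140/140 = 29.571
Step 5: 1.45 mL + 1600 μL = 3.05 mL total → factor 3.05/1.45 = 2.1034
Step 6: 35-fold → factor 35
Overall dilution factor = 2.1739 × 4 × 26.429 × 29.571 × 2.1034 × 35 = 5.0032 × 10^5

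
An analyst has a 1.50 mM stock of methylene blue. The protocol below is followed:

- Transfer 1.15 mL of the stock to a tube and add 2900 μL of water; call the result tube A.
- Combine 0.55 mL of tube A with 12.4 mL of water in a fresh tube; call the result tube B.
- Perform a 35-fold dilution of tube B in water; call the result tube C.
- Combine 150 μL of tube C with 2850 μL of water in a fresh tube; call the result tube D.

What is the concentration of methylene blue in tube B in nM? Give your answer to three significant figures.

Step 1: 1.15 mL + 2900 μL = 4.05 mL total → factor 4.05/1.15 = 3.5217
Step 2: 0.55 mL + 12.4 mL = 12.95 mL total → factor 12.95/0.55 = 23.545
Dilution factor through tube B = 3.5217 × 23.545 = 82.921
[tube B] = 1.50 mM / 82.921 = 0.01809 mM = 1.81 × 10^4 nM

1.81 × 10^4 nM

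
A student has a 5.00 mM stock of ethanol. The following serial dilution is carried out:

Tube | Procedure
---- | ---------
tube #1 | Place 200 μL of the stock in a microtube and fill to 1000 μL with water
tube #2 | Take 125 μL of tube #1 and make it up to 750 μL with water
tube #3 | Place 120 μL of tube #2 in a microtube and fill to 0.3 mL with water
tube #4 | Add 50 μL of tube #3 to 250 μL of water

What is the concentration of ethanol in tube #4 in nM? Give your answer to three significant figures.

1.11 × 10^4 nM

Step 1: 200 μL brought to 1000 μL → factor 1000/200 = 5
Step 2: 125 μL brought to 750 μL → factor 750/125 = 6
Step 3: 120 μL brought to 0.3 mL → factor 300/120 = 2.5
Step 4: 50 μL + 250 μL = 300 μL total → factor 300/50 = 6
Overall dilution factor = 5 × 6 × 2.5 × 6 = 450
Final = 5.00 mM / 450 = 0.01111 mM = 1.11 × 10^4 nM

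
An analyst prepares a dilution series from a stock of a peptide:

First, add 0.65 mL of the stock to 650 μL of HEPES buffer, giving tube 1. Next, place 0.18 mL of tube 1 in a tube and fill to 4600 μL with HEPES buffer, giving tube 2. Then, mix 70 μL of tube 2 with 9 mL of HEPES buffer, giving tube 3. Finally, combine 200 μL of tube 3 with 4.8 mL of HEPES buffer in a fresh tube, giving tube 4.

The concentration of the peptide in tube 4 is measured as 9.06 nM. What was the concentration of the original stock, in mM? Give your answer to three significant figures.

Step 1: 0.65 mL + 650 μL = 1.3 mL total → factor 1.3/0.65 = 2
Step 2: 0.18 mL brought to 4600 μL → factor 4.6/0.18 = 25.556
Step 3: 70 μL + 9 mL = 9070 μL total → factor 9070/70 = 129.57
Step 4: 200 μL + 4.8 mL = 5000 μL total → factor 5000/200 = 25
Overall dilution factor = 2 × 25.556 × 129.57 × 25 = 1.6556 × 10^5
Stock = 9.06 nM × 1.6556 × 10^5 = 1.500 × 10^6 nM = 1.50 mM

1.50 mM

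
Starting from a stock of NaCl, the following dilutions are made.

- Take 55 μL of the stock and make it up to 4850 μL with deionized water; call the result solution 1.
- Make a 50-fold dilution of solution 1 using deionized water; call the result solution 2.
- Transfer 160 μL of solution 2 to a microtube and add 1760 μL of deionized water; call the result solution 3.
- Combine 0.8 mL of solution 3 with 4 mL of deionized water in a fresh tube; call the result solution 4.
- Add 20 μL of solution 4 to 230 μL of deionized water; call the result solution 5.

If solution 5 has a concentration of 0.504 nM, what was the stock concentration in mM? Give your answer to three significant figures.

Step 1: 55 μL brought to 4850 μL → factor 4850/55 = 88.182
Step 2: 50-fold → factor 50
Step 3: 160 μL + 1760 μL = 1920 μL total → factor 1920/160 = 12
Step 4: 0.8 mL + 4 mL = 4.8 mL total → factor 4.8/0.8 = 6
Step 5: 20 μL + 230 μL = 250 μL total → factor 250/20 = 12.5
Overall dilution factor = 88.182 × 50 × 12 × 6 × 12.5 = 3.9682 × 10^6
Stock = 0.504 nM × 3.9682 × 10^6 = 2.000 × 10^6 nM = 2.00 mM

2.00 mM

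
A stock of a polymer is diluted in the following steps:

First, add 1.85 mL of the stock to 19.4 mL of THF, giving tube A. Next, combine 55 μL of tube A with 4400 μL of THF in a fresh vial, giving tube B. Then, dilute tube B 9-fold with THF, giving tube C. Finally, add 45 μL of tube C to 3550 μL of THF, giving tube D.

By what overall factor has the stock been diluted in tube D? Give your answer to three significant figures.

6.69 × 10^5

Step 1: 1.85 mL + 19.4 mL = 21.25 mL total → factor 21.25/1.85 = 11.486
Step 2: 55 μL + 4400 μL = 4455 μL total → factor 4455/55 = 81
Step 3: 9-fold → factor 9
Step 4: 45 μL + 3550 μL = 3595 μL total → factor 3595/45 = 79.889
Overall dilution factor = 11.486 × 81 × 9 × 79.889 = 6.6896 × 10^5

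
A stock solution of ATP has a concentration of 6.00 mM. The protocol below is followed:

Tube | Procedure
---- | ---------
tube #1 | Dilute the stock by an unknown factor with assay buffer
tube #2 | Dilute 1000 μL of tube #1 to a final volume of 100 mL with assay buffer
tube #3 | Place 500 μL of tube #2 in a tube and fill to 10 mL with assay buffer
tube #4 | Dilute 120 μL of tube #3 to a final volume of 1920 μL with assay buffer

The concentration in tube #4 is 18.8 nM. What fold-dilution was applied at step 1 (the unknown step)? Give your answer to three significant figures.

9.97-fold

Step 1: unknown factor x
Step 2: 1000 μL brought to 100 mL → factor 1 × 10^5/1000 = 100
Step 3: 500 μL brought to 10 mL → factor 10000/500 = 20
Step 4: 120 μL brought to 1920 μL → factor 1920/120 = 16
Product of known-step factors = 32000
Overall factor = 6.00 mM / (18.8 nM) = 3.1915 × 10^5
x = 3.1915 × 10^5 / 32000 = 9.97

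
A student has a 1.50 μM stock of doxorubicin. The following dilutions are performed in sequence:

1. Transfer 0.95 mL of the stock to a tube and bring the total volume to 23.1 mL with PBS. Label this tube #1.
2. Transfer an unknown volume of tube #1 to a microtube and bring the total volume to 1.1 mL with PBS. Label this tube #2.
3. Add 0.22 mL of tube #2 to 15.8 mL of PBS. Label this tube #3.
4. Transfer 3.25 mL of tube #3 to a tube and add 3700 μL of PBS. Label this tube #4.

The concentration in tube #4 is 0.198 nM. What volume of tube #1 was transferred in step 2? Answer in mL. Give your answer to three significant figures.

Step 1: 0.95 mL brought to 23.1 mL → factor 23.1/0.95 = 24.316
Step 2: v brought to 1.1 mL → factor = 1.1 mL/v
Step 3: 0.22 mL + 15.8 mL = 16.02 mL total → factor 16.02/0.22 = 72.818
Step 4: 3.25 mL + 3700 μL = 6.95 mL total → factor 6.95/3.25 = 2.1385
Product of known-step factors = 3786.4
Overall factor = 1.50 μM / (0.198 nM) = 7575.8
Step-2 factor = 7575.8 / 3786.4 = 2.0008
v = 1.1 mL / 2.0008 = 0.550 mL

0.550 mL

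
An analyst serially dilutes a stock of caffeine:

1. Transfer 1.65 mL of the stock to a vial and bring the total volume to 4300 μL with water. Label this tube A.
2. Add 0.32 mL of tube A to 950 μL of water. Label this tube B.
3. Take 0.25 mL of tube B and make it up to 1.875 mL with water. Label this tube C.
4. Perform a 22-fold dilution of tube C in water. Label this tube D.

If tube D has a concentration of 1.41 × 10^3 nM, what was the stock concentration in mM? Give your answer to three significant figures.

2.41 mM

Step 1: 1.65 mL brought to 4300 μL → factor 4.3/1.65 = 2.6061
Step 2: 0.32 mL + 950 μL = 1.27 mL total → factor 1.27/0.32 = 3.9688
Step 3: 0.25 mL brought to 1.875 mL → factor 1.875/0.25 = 7.5
Step 4: 22-fold → factor 22
Overall dilution factor = 2.6061 × 3.9688 × 7.5 × 22 = 1706.6
Stock = 1.41 × 10^3 nM × 1706.6 = 2.406 × 10^6 nM = 2.41 mM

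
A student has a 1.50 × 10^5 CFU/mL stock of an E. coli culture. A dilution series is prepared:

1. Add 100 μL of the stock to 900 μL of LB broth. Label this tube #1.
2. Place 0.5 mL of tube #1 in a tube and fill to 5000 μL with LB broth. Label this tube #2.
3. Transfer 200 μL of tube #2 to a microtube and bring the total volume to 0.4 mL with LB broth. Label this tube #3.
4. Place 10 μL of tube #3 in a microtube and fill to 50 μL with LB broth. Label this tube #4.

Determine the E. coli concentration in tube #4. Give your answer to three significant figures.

Step 1: 100 μL + 900 μL = 1000 μL total → factor 1000/100 = 10
Step 2: 0.5 mL brought to 5000 μL → factor 5/0.5 = 10
Step 3: 200 μL brought to 0.4 mL → factor 400/200 = 2
Step 4: 10 μL brought to 50 μL → factor 50/10 = 5
Overall dilution factor = 10 × 10 × 2 × 5 = 1000
Final = 1.50 × 10^5 CFU/mL / 1000 = 150 CFU/mL

150 CFU/mL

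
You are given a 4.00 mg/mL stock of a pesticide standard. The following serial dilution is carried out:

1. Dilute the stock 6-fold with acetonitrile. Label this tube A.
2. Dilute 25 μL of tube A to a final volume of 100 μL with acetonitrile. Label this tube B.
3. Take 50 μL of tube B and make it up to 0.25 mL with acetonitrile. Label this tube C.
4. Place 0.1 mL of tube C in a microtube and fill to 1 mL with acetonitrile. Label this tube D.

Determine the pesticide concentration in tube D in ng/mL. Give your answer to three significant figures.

3.33 × 10^3 ng/mL

Step 1: 6-fold → factor 6
Step 2: 25 μL brought to 100 μL → factor 100/25 = 4
Step 3: 50 μL brought to 0.25 mL → factor 250/50 = 5
Step 4: 0.1 mL brought to 1 mL → factor 1/0.1 = 10
Overall dilution factor = 6 × 4 × 5 × 10 = 1200
Final = 4.00 mg/mL / 1200 = 0.003333 mg/mL = 3.33 × 10^3 ng/mL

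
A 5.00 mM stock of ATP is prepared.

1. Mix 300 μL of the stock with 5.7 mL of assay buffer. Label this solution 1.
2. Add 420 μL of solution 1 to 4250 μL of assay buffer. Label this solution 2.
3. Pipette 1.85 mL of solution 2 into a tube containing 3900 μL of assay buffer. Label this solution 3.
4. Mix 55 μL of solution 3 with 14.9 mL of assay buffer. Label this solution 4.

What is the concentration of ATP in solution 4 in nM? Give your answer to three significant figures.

Step 1: 300 μL + 5.7 mL = 6000 μL total → factor 6000/300 = 20
Step 2: 420 μL + 4250 μL = 4670 μL total → factor 4670/420 = 11.119
Step 3: 1.85 mL + 3900 μL = 5.75 mL total → factor 5.75/1.85 = 3.1081
Step 4: 55 μL + 14.9 mL = 14955 μL total → factor 14955/55 = 271.91
Overall dilution factor = 20 × 11.119 × 3.1081 × 271.91 = 1.8794 × 10^5
Final = 5.00 mM / 1.8794 × 10^5 = 2.660 × 10^-5 mM = 26.6 nM

26.6 nM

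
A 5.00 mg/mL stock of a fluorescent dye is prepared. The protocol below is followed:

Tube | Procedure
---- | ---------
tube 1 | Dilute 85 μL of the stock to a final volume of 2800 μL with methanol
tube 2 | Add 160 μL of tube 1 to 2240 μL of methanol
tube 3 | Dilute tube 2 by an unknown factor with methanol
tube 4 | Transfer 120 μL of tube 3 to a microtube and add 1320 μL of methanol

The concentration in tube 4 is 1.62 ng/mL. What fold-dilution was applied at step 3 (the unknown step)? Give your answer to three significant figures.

521-fold

Step 1: 85 μL brought to 2800 μL → factor 2800/85 = 32.941
Step 2: 160 μL + 2240 μL = 2400 μL total → factor 2400/160 = 15
Step 3: unknown factor x
Step 4: 120 μL + 1320 μL = 1440 μL total → factor 1440/120 = 12
Product of known-step factors = 5929.4
Overall factor = 5.00 mg/mL / (1.62 ng/mL) = 3.0864 × 10^6
x = 3.0864 × 10^6 / 5929.4 = 521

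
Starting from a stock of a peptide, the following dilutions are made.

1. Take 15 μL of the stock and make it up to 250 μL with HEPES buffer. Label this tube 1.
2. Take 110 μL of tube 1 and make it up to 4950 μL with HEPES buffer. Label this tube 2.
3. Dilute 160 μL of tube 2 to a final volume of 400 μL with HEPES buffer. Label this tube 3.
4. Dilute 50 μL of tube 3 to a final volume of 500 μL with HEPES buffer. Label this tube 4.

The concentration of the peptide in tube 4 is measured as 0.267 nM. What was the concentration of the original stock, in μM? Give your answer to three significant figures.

Step 1: 15 μL brought to 250 μL → factor 250/15 = 16.667
Step 2: 110 μL brought to 4950 μL → factor 4950/110 = 45
Step 3: 160 μL brought to 400 μL → factor 400/160 = 2.5
Step 4: 50 μL brought to 500 μL → factor 500/50 = 10
Overall dilution factor = 16.667 × 45 × 2.5 × 10 = 18750
Stock = 0.267 nM × 18750 = 5006 nM = 5.01 μM

5.01 μM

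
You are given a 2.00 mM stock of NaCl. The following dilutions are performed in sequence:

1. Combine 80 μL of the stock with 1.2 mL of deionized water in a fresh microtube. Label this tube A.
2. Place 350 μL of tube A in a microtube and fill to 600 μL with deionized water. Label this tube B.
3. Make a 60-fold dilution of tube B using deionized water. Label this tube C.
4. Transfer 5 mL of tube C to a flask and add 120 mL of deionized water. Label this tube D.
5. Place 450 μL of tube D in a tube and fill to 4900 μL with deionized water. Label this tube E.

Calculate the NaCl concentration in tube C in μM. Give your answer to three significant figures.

Step 1: 80 μL + 1.2 mL = 1280 μL total → factor 1280/80 = 16
Step 2: 350 μL brought to 600 μL → factor 600/350 = 1.7143
Step 3: 60-fold → factor 60
Dilution factor through tube C = 16 × 1.7143 × 60 = 1645.7
[tube C] = 2.00 mM / 1645.7 = 0.001215 mM = 1.22 μM

1.22 μM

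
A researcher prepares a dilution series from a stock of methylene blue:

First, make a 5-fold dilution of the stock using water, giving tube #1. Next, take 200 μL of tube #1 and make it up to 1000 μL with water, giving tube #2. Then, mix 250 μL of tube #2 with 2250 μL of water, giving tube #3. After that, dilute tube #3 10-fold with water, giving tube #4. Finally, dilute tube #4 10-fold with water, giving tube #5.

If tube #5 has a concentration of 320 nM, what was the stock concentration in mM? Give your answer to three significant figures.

Step 1: 5-fold → factor 5
Step 2: 200 μL brought to 1000 μL → factor 1000/200 = 5
Step 3: 250 μL + 2250 μL = 2500 μL total → factor 2500/250 = 10
Step 4: 10-fold → factor 10
Step 5: 10-fold → factor 10
Overall dilution factor = 5 × 5 × 10 × 10 × 10 = 25000
Stock = 320 nM × 25000 = 8.000 × 10^6 nM = 8.00 mM

8.00 mM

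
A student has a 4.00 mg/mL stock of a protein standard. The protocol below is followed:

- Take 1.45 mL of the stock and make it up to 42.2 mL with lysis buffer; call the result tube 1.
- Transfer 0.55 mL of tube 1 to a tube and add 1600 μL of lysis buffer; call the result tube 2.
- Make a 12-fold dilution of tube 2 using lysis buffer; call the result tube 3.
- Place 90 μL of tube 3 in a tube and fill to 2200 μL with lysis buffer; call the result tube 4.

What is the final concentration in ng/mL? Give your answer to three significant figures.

120 ng/mL

Step 1: 1.45 mL brought to 42.2 mL → factor 42.2/1.45 = 29.103
Step 2: 0.55 mL + 1600 μL = 2.15 mL total → factor 2.15/0.55 = 3.9091
Step 3: 12-fold → factor 12
Step 4: 90 μL brought to 2200 μL → factor 2200/90 = 24.444
Overall dilution factor = 29.103 × 3.9091 × 12 × 24.444 = 33372
Final = 4.00 mg/mL / 33372 = 0.0001199 mg/mL = 120 ng/mL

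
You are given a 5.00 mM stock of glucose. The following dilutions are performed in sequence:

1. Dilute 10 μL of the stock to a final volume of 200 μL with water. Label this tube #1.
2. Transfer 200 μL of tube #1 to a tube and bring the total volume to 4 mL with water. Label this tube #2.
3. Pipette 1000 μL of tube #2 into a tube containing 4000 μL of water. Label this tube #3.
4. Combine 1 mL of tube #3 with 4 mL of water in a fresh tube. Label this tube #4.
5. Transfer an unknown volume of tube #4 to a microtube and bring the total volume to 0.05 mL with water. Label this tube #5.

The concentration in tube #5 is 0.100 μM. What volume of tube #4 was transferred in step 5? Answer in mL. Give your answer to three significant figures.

0.0100 mL

Step 1: 10 μL brought to 200 μL → factor 200/10 = 20
Step 2: 200 μL brought to 4 mL → factor 4000/200 = 20
Step 3: 1000 μL + 4000 μL = 5000 μL total → factor 5000/1000 = 5
Step 4: 1 mL + 4 mL = 5 mL total → factor 5/1 = 5
Step 5: v brought to 0.05 mL → factor = 0.05 mL/v
Product of known-step factors = 10000
Overall factor = 5.00 mM / (0.100 μM) = 50000
Step-5 factor = 50000 / 10000 = 5
v = 0.05 mL / 5 = 0.0100 mL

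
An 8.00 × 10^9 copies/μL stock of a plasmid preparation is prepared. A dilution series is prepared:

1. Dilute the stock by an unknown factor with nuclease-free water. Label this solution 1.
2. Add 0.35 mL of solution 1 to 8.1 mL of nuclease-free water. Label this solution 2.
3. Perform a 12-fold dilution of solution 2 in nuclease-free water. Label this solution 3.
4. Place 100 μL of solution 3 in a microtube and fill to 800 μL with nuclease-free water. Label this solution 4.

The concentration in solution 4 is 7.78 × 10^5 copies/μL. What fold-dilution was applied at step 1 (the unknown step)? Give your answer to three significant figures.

Step 1: unknown factor x
Step 2: 0.35 mL + 8.1 mL = 8.45 mL total → factor 8.45/0.35 = 24.143
Step 3: 12-fold → factor 12
Step 4: 100 μL brought to 800 μL → factor 800/100 = 8
Product of known-step factors = 2317.7
Overall factor = 8.00 × 10^9 copies/μL / (7.78 × 10^5 copies/μL) = 10283
x = 10283 / 2317.7 = 4.44

4.44-fold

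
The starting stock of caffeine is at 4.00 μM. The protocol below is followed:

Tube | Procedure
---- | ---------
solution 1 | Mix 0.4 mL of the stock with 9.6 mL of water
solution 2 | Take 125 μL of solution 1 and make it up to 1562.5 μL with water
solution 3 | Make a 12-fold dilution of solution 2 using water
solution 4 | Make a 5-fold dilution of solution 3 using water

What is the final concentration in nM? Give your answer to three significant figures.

0.213 nM

Step 1: 0.4 mL + 9.6 mL = 10 mL total → factor 10/0.4 = 25
Step 2: 125 μL brought to 1562.5 μL → factor 1562.5/125 = 12.5
Step 3: 12-fold → factor 12
Step 4: 5-fold → factor 5
Overall dilution factor = 25 × 12.5 × 12 × 5 = 18750
Final = 4.00 μM / 18750 = 0.0002133 μM = 0.213 nM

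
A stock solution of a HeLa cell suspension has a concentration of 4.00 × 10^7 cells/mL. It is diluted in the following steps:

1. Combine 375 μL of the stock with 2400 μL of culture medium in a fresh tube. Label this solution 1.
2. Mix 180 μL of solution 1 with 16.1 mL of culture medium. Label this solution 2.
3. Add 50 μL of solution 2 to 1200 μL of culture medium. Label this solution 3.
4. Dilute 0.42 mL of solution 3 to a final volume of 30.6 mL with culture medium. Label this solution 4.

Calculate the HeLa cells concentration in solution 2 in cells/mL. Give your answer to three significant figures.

5.98 × 10^4 cells/mL

Step 1: 375 μL + 2400 μL = 2775 μL total → factor 2775/375 = 7.4
Step 2: 180 μL + 16.1 mL = 16280 μL total → factor 16280/180 = 90.444
Dilution factor through solution 2 = 7.4 × 90.444 = 669.29
[solution 2] = 4.00 × 10^7 cells/mL / 669.29 = 5.98 × 10^4 cells/mL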